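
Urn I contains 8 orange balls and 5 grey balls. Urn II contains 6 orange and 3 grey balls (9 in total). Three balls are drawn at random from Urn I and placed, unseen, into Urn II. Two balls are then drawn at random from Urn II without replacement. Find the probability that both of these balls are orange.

Condition on how many of the transferred balls are orange (from Urn I: 8 orange of 13; then Urn II has 12 total).
  0 orange: C(8,0)C(5,3)/C(13,3) = 5/143; then P = C(6,2)/C(12,2) = 5/22
  1 orange: C(8,1)C(5,2)/C(13,3) = 40/143; then P = C(7,2)/C(12,2) = 7/22
  2 orange: C(8,2)C(5,1)/C(13,3) = 70/143; then P = C(8,2)/C(12,2) = 14/33
  3 orange: C(8,3)C(5,0)/C(13,3) = 28/143; then P = C(9,2)/C(12,2) = 6/11
P(both orange) = 353/858 ≈ 0.4114.

353/858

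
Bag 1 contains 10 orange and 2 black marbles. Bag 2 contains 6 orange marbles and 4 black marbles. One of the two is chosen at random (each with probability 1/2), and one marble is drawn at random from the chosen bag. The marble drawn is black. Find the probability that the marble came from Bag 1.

5/17

P(black | Bag 1) = 1/6; P(black | Bag 2) = 2/5.
P(black) = 1/2·1/6 + 1/2·2/5 = 17/60.
By Bayes' rule, P(Bag 1 | black) = 1/12 / 17/60 = 5/17 ≈ 0.2941.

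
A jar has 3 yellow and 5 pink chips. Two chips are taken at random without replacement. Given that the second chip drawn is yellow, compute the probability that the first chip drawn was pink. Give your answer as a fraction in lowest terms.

5/7

P(first=pink and the second chip drawn is yellow) = (5/8)·(3/7) = 15/56.
P(the second chip drawn is yellow) = Σ over first color = 3/28 + 15/56 = 3/8.
By Bayes, P(first=pink | the second chip drawn is yellow) = 15/56 / 3/8 = 5/7 ≈ 0.7143.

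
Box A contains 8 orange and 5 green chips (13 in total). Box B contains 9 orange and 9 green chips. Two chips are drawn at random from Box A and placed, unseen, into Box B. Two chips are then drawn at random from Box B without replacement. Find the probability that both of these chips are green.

1679/7410

Condition on how many of the transferred chips are green (from Box A: 5 green of 13; then Box B has 20 total).
  0 green: C(5,0)C(8,2)/C(13,2) = 14/39; then P = C(9,2)/C(20,2) = 18/95
  1 green: C(5,1)C(8,1)/C(13,2) = 20/39; then P = C(10,2)/C(20,2) = 9/38
  2 green: C(5,2)C(8,0)/C(13,2) = 5/39; then P = C(11,2)/C(20,2) = 11/38
P(both green) = 1679/7410 ≈ 0.2266.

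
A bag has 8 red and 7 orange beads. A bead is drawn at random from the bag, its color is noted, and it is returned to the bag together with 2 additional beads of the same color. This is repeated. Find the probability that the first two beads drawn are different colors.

Either red then orange, or orange then red; after the first draw the total is 17.
P = (8/15)·(7/17) + (7/15)·(8/17) = 112/255 ≈ 0.4392.

112/255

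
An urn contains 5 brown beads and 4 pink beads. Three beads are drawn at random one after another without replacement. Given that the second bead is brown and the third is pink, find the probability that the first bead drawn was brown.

4/7

P(first=brown and the second bead is brown and the third is pink) = (5/9)·(4/8)·(4/7) = 10/63.
P(E) = Σ over first color = 10/63 + 5/42 = 5/18.
By Bayes, P(first=brown | E) = 10/63 / 5/18 = 4/7 ≈ 0.5714.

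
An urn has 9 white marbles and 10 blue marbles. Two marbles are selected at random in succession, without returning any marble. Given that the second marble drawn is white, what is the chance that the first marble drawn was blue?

P(first=blue and the second marble drawn is white) = (10/19)·(9/18) = 5/19.
P(the second marble drawn is white) = Σ over first color = 4/19 + 5/19 = 9/19.
By Bayes, P(first=blue | the second marble drawn is white) = 5/19 / 9/19 = 5/9 ≈ 0.5556.

5/9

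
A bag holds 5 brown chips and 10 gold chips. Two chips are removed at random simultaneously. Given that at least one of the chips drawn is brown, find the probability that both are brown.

1/6

P(both brown) = C(5,2)/C(15,2) = 2/21; P(at least one brown) = 1 − C(10,2)/C(15,2) = 4/7.
Since 'both brown' ⊆ 'at least one brown', P(both | at least one) = 2/21 / 4/7 = 1/6 ≈ 0.1667.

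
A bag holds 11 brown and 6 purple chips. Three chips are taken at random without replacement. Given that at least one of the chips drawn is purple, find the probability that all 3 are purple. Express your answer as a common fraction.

4/103

P(all 3 purple) = C(6,3)/C(17,3) = 1/34; P(at least one purple) = 1 − C(11,3)/C(17,3) = 103/136.
Since 'all 3 purple' ⊆ 'at least one purple', P(all 3 | at least one) = 1/34 / 103/136 = 4/103 ≈ 0.0388.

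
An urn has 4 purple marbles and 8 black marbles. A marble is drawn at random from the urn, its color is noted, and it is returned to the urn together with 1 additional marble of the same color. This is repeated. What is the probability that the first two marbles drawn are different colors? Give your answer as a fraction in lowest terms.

Either black then purple, or purple then black; after the first draw the total is 13.
P = (8/12)·(4/13) + (4/12)·(8/13) = 16/39 ≈ 0.4103.

16/39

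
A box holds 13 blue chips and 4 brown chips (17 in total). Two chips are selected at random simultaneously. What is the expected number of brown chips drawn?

8/17

By linearity of expectation, E[X] = Σ P(draw i is brown); by symmetry each draw (even without replacement) has P(brown) = 4/17.
E[X] = 2 · 4/17 = 8/17 ≈ 0.4706.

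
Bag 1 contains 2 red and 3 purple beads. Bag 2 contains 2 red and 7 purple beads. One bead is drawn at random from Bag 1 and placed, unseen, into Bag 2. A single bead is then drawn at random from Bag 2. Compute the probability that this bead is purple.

Condition on how many of the transferred beads are purple (from Bag 1: 3 purple of 5; then Bag 2 has 10 total).
  0 purple: C(3,0)C(2,1)/C(5,1) = 2/5; then P = 7/10
  1 purple: C(3,1)C(2,0)/C(5,1) = 3/5; then P = 8/10
P(purple from Bag 2) = 19/25 ≈ 0.7600.

19/25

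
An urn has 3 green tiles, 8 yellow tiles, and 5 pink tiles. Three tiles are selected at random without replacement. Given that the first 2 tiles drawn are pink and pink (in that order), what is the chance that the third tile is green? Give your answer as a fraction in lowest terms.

After removing 2 pink, the urn has 3 green out of 14 remaining.
P(third is green | given) = 3/14 ≈ 0.2143.

3/14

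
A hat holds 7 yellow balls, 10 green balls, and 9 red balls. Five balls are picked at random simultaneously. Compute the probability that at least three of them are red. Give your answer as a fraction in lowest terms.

3423/16445

Sum the hypergeometric tail for j = 3,…,5 red balls.
Favorable = C(9,3)·C(17,2) + C(9,4)·C(17,1) + C(9,5)·C(17,0) = 13692; total = C(26,5) = 65780.
P = 13692/65780 = 3423/16445 ≈ 0.2081.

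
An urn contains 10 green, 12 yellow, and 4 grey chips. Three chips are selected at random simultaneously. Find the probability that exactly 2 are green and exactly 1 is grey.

Unordered draws without replacement: count favorable combinations over C(26,3).
Favorable = C(10,2) · C(12,0) · C(4,1) = 180; total = C(26,3) = 2600.
P = 180/2600 = 9/130 ≈ 0.0692.

9/130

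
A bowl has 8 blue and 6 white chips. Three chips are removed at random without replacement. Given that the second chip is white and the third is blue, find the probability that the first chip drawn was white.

5/12

P(first=white and the second chip is white and the third is blue) = (6/14)·(5/13)·(8/12) = 10/91.
P(E) = Σ over first color = 2/13 + 10/91 = 24/91.
By Bayes, P(first=white | E) = 10/91 / 24/91 = 5/12 ≈ 0.4167.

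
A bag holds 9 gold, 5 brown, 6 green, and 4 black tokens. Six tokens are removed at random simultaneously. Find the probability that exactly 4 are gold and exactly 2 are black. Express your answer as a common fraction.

Unordered draws without replacement: count favorable combinations over C(24,6).
Favorable = C(9,4) · C(5,0) · C(6,0) · C(4,2) = 756; total = C(24,6) = 134596.
P = 756/134596 = 27/4807 ≈ 0.0056.

27/4807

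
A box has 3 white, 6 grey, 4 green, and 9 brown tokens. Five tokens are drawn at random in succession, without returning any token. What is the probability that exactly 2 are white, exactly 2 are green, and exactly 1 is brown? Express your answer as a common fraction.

Unordered draws without replacement: count favorable combinations over C(22,5).
Favorable = C(3,2) · C(6,0) · C(4,2) · C(9,1) = 162; total = C(22,5) = 26334.
P = 162/26334 = 9/1463 ≈ 0.0062.

9/1463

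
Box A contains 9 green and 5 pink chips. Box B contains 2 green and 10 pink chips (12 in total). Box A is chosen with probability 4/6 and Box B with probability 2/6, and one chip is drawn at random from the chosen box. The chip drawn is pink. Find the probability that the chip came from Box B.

P(pink | Box A) = 5/14; P(pink | Box B) = 5/6.
P(pink) = 2/3·5/14 + 1/3·5/6 = 65/126.
By Bayes' rule, P(Box B | pink) = 5/18 / 65/126 = 7/13 ≈ 0.5385.

7/13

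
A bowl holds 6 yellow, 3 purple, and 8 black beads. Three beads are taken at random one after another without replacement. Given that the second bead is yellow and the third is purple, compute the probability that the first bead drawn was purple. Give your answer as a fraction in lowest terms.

P(first=purple and the second bead is yellow and the third is purple) = (3/17)·(6/16)·(2/15) = 3/340.
P(E) = Σ over first color = 3/136 + 3/340 + 3/85 = 9/136.
By Bayes, P(first=purple | E) = 3/340 / 9/136 = 2/15 ≈ 0.1333.

2/15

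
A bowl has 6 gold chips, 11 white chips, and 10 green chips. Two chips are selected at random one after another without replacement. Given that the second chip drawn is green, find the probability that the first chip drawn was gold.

3/13

P(first=gold and the second chip drawn is green) = (6/27)·(10/26) = 10/117.
P(the second chip drawn is green) = Σ over first color = 10/117 + 55/351 + 5/39 = 10/27.
By Bayes, P(first=gold | the second chip drawn is green) = 10/117 / 10/27 = 3/13 ≈ 0.2308.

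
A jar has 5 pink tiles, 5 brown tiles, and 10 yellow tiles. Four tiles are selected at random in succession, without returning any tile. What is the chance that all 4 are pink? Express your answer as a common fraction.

Unordered draws without replacement: count favorable combinations over C(20,4).
Favorable = C(5,4) · C(5,0) · C(10,0) = 5; total = C(20,4) = 4845.
P = 5/4845 = 1/969 ≈ 0.0010.

1/969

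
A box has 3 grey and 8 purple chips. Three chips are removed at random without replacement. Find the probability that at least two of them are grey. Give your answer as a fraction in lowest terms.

5/33

Sum the hypergeometric tail for j = 2,…,3 grey chips.
Favorable = C(3,2)·C(8,1) + C(3,3)·C(8,0) = 25; total = C(11,3) = 165.
P = 25/165 = 5/33 ≈ 0.1515.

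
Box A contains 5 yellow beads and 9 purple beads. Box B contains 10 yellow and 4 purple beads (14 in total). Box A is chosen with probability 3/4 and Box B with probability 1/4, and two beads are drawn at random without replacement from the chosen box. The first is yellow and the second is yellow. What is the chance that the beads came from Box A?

P(E | Box A) = 10/91; P(E | Box B) = 45/91.
P(E) = 3/4·10/91 + 1/4·45/91 = 75/364.
By Bayes' rule, P(Box A | E) = 15/182 / 75/364 = 2/5 ≈ 0.4000.

2/5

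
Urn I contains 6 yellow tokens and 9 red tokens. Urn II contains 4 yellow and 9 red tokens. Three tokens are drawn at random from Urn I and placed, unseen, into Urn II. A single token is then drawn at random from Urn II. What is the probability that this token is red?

Condition on how many of the transferred tokens are red (from Urn I: 9 red of 15; then Urn II has 16 total).
  0 red: C(9,0)C(6,3)/C(15,3) = 4/91; then P = 9/16
  1 red: C(9,1)C(6,2)/C(15,3) = 27/91; then P = 10/16
  2 red: C(9,2)C(6,1)/C(15,3) = 216/455; then P = 11/16
  3 red: C(9,3)C(6,0)/C(15,3) = 12/65; then P = 12/16
P(red from Urn II) = 27/40 ≈ 0.6750.

27/40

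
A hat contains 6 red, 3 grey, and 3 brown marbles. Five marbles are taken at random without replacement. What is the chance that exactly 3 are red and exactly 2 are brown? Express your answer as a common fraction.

5/66

Unordered draws without replacement: count favorable combinations over C(12,5).
Favorable = C(6,3) · C(3,0) · C(3,2) = 60; total = C(12,5) = 792.
P = 60/792 = 5/66 ≈ 0.0758.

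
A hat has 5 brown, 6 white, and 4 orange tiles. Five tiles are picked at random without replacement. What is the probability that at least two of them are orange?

37/91

Sum the hypergeometric tail for j = 2,…,4 orange tiles.
Favorable = C(4,2)·C(11,3) + C(4,3)·C(11,2) + C(4,4)·C(11,1) = 1221; total = C(15,5) = 3003.
P = 1221/3003 = 37/91 ≈ 0.4066.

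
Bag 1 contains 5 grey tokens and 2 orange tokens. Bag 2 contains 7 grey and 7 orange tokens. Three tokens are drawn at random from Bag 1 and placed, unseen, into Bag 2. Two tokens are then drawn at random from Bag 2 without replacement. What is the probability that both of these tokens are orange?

Condition on how many of the transferred tokens are orange (from Bag 1: 2 orange of 7; then Bag 2 has 17 total).
  0 orange: C(2,0)C(5,3)/C(7,3) = 2/7; then P = C(7,2)/C(17,2) = 21/136
  1 orange: C(2,1)C(5,2)/C(7,3) = 4/7; then P = C(8,2)/C(17,2) = 7/34
  2 orange: C(2,2)C(5,1)/C(7,3) = 1/7; then P = C(9,2)/C(17,2) = 9/34
P(both orange) = 95/476 ≈ 0.1996.

95/476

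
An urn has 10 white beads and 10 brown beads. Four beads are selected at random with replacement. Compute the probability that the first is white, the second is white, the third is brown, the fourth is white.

Multiply the conditional probability of each draw in order, with replacement (the composition resets each draw).
P = (10/20) · (10/20) · (10/20) · (10/20) = 1/16 ≈ 0.0625.

1/16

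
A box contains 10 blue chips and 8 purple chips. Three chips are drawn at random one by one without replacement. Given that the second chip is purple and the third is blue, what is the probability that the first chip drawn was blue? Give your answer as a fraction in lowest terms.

9/16

P(first=blue and the second chip is purple and the third is blue) = (10/18)·(8/17)·(9/16) = 5/34.
P(E) = Σ over first color = 5/34 + 35/306 = 40/153.
By Bayes, P(first=blue | E) = 5/34 / 40/153 = 9/16 ≈ 0.5625.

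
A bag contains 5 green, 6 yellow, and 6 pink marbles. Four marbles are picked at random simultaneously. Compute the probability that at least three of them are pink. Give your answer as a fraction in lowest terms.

47/476

Sum the hypergeometric tail for j = 3,…,4 pink marbles.
Favorable = C(6,3)·C(11,1) + C(6,4)·C(11,0) = 235; total = C(17,4) = 2380.
P = 235/2380 = 47/476 ≈ 0.0987.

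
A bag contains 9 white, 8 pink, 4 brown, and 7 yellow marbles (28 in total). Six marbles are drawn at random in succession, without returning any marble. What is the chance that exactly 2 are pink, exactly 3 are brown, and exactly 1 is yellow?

28/13455

Unordered draws without replacement: count favorable combinations over C(28,6).
Favorable = C(9,0) · C(8,2) · C(4,3) · C(7,1) = 784; total = C(28,6) = 376740.
P = 784/376740 = 28/13455 ≈ 0.0021.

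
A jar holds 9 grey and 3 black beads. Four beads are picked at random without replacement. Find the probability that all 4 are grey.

14/55

Unordered draws without replacement: count favorable combinations over C(12,4).
Favorable = C(9,4) · C(3,0) = 126; total = C(12,4) = 495.
P = 126/495 = 14/55 ≈ 0.2545.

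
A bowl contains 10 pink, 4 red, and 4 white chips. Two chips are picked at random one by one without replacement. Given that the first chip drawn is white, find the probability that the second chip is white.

3/17

After removing 1 white, the bowl has 3 white out of 17 remaining.
P(second is white | given) = 3/17 ≈ 0.1765.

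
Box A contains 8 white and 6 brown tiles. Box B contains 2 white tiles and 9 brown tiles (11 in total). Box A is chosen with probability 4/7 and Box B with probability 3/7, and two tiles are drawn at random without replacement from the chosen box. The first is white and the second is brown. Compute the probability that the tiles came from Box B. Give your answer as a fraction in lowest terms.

P(E | Box A) = 24/91; P(E | Box B) = 9/55.
P(E) = 4/7·24/91 + 3/7·9/55 = 7737/35035.
By Bayes' rule, P(Box B | E) = 27/385 / 7737/35035 = 819/2579 ≈ 0.3176.

819/2579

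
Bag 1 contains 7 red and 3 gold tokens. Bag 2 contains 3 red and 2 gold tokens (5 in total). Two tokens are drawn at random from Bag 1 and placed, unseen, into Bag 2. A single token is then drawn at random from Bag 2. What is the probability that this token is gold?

13/35

Condition on how many of the transferred tokens are gold (from Bag 1: 3 gold of 10; then Bag 2 has 7 total).
  0 gold: C(3,0)C(7,2)/C(10,2) = 7/15; then P = 2/7
  1 gold: C(3,1)C(7,1)/C(10,2) = 7/15; then P = 3/7
  2 gold: C(3,2)C(7,0)/C(10,2) = 1/15; then P = 4/7
P(gold from Bag 2) = 13/35 ≈ 0.3714.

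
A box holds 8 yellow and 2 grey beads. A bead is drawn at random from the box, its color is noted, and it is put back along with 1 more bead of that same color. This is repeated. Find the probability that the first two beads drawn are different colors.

Either grey then yellow, or yellow then grey; after the first draw the total is 11.
P = (2/10)·(8/11) + (8/10)·(2/11) = 16/55 ≈ 0.2909.

16/55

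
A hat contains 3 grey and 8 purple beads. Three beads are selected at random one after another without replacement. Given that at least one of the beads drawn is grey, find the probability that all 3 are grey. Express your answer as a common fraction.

1/109

P(all 3 grey) = C(3,3)/C(11,3) = 1/165; P(at least one grey) = 1 − C(8,3)/C(11,3) = 109/165.
Since 'all 3 grey' ⊆ 'at least one grey', P(all 3 | at least one) = 1/165 / 109/165 = 1/109 ≈ 0.0092.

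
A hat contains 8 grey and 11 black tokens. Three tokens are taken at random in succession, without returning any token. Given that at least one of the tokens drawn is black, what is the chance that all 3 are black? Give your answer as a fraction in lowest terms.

P(all 3 black) = C(11,3)/C(19,3) = 55/323; P(at least one black) = 1 − C(8,3)/C(19,3) = 913/969.
Since 'all 3 black' ⊆ 'at least one black', P(all 3 | at least one) = 55/323 / 913/969 = 15/83 ≈ 0.1807.

15/83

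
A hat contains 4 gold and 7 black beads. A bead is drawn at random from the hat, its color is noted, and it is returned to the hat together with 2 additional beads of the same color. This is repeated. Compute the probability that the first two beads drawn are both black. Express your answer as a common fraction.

63/143

After a black draw the hat holds 9 black out of 13.
P = (7/11)·(9/13) = 63/143 ≈ 0.4406.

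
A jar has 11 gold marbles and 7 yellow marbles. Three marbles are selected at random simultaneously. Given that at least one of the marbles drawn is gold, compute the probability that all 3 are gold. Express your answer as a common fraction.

P(all 3 gold) = C(11,3)/C(18,3) = 55/272; P(at least one gold) = 1 − C(7,3)/C(18,3) = 781/816.
Since 'all 3 gold' ⊆ 'at least one gold', P(all 3 | at least one) = 55/272 / 781/816 = 15/71 ≈ 0.2113.

15/71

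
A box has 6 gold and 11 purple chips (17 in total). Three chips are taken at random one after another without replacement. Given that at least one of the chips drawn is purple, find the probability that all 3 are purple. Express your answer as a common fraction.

P(all 3 purple) = C(11,3)/C(17,3) = 33/136; P(at least one purple) = 1 − C(6,3)/C(17,3) = 33/34.
Since 'all 3 purple' ⊆ 'at least one purple', P(all 3 | at least one) = 33/136 / 33/34 = 1/4 ≈ 0.2500.

1/4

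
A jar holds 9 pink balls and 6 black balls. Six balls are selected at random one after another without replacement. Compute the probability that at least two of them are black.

Sum the hypergeometric tail for j = 2,…,6 black balls.
Favorable = C(6,2)·C(9,4) + C(6,3)·C(9,3) + C(6,4)·C(9,2) + C(6,5)·C(9,1) + C(6,6)·C(9,0) = 4165; total = C(15,6) = 5005.
P = 4165/5005 = 119/143 ≈ 0.8322.

119/143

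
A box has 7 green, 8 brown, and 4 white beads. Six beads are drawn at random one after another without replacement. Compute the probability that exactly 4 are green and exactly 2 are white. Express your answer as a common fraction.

5/646

Unordered draws without replacement: count favorable combinations over C(19,6).
Favorable = C(7,4) · C(8,0) · C(4,2) = 210; total = C(19,6) = 27132.
P = 210/27132 = 5/646 ≈ 0.0077.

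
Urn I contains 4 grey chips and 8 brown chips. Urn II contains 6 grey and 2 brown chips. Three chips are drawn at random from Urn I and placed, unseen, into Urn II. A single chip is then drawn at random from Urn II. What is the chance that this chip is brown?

Condition on how many of the transferred chips are brown (from Urn I: 8 brown of 12; then Urn II has 11 total).
  0 brown: C(8,0)C(4,3)/C(12,3) = 1/55; then P = 2/11
  1 brown: C(8,1)C(4,2)/C(12,3) = 12/55; then P = 3/11
  2 brown: C(8,2)C(4,1)/C(12,3) = 28/55; then P = 4/11
  3 brown: C(8,3)C(4,0)/C(12,3) = 14/55; then P = 5/11
P(brown from Urn II) = 4/11 ≈ 0.3636.

4/11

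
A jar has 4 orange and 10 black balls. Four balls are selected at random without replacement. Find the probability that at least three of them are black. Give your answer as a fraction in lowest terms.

Sum the hypergeometric tail for j = 3,…,4 black balls.
Favorable = C(10,3)·C(4,1) + C(10,4)·C(4,0) = 690; total = C(14,4) = 1001.
P = 690/1001 = 690/1001 ≈ 0.6893.

690/1001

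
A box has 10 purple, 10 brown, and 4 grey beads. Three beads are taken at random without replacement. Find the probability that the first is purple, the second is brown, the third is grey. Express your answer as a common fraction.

25/759

Multiply the conditional probability of each draw in order, without replacement, so each draw removes one from its color and from the total.
P = (10/24) · (10/23) · (4/22) = 25/759 ≈ 0.0329.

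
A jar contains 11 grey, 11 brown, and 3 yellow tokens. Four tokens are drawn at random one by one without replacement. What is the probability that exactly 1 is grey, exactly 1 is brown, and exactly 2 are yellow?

33/1150

Unordered draws without replacement: count favorable combinations over C(25,4).
Favorable = C(11,1) · C(11,1) · C(3,2) = 363; total = C(25,4) = 12650.
P = 363/12650 = 33/1150 ≈ 0.0287.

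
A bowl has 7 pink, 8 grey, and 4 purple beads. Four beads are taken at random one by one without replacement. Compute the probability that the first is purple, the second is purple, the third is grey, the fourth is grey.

7/969

Multiply the conditional probability of each draw in order, without replacement, so each draw removes one from its color and from the total.
P = (4/19) · (3/18) · (8/17) · (7/16) = 7/969 ≈ 0.0072.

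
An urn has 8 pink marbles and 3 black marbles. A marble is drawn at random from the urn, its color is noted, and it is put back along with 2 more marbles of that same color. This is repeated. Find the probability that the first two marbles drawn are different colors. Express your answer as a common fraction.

Either black then pink, or pink then black; after the first draw the total is 13.
P = (3/11)·(8/13) + (8/11)·(3/13) = 48/143 ≈ 0.3357.

48/143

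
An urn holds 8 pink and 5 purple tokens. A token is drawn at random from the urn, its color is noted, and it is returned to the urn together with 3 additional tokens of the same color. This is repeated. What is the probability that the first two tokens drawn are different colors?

5/13

Either purple then pink, or pink then purple; after the first draw the total is 16.
P = (5/13)·(8/16) + (8/13)·(5/16) = 5/13 ≈ 0.3846.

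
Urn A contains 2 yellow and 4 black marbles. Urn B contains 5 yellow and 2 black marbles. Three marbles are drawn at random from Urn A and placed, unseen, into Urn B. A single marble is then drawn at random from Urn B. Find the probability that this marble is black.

2/5

Condition on how many of the transferred marbles are black (from Urn A: 4 black of 6; then Urn B has 10 total).
  1 black: C(4,1)C(2,2)/C(6,3) = 1/5; then P = 3/10
  2 black: C(4,2)C(2,1)/C(6,3) = 3/5; then P = 4/10
  3 black: C(4,3)C(2,0)/C(6,3) = 1/5; then P = 5/10
P(black from Urn B) = 2/5 ≈ 0.4000.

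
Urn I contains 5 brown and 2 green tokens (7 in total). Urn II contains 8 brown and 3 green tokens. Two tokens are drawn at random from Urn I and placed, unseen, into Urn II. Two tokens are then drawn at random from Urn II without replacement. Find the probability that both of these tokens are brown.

419/819

Condition on how many of the transferred tokens are brown (from Urn I: 5 brown of 7; then Urn II has 13 total).
  0 brown: C(5,0)C(2,2)/C(7,2) = 1/21; then P = C(8,2)/C(13,2) = 14/39
  1 brown: C(5,1)C(2,1)/C(7,2) = 10/21; then P = C(9,2)/C(13,2) = 6/13
  2 brown: C(5,2)C(2,0)/C(7,2) = 10/21; then P = C(10,2)/C(13,2) = 15/26
P(both brown) = 419/819 ≈ 0.5116.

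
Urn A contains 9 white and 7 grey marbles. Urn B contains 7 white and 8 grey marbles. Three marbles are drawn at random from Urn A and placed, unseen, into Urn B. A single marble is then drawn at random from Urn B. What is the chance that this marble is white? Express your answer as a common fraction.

Condition on how many of the transferred marbles are white (from Urn A: 9 white of 16; then Urn B has 18 total).
  0 white: C(9,0)C(7,3)/C(16,3) = 1/16; then P = 7/18
  1 white: C(9,1)C(7,2)/C(16,3) = 27/80; then P = 8/18
  2 white: C(9,2)C(7,1)/C(16,3) = 9/20; then P = 9/18
  3 white: C(9,3)C(7,0)/C(16,3) = 3/20; then P = 10/18
P(white from Urn B) = 139/288 ≈ 0.4826.

139/288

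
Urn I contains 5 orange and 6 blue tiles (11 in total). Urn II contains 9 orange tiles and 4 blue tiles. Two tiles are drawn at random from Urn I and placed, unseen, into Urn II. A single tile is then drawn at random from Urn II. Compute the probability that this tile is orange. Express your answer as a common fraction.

Condition on how many of the transferred tiles are orange (from Urn I: 5 orange of 11; then Urn II has 15 total).
  0 orange: C(5,0)C(6,2)/C(11,2) = 3/11; then P = 9/15
  1 orange: C(5,1)C(6,1)/C(11,2) = 6/11; then P = 10/15
  2 orange: C(5,2)C(6,0)/C(11,2) = 2/11; then P = 11/15
P(orange from Urn II) = 109/165 ≈ 0.6606.

109/165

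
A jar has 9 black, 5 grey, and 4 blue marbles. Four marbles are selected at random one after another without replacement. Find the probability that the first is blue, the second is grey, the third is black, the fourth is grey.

Multiply the conditional probability of each draw in order, without replacement, so each draw removes one from its color and from the total.
P = (4/18) · (5/17) · (9/16) · (4/15) = 1/102 ≈ 0.0098.

1/102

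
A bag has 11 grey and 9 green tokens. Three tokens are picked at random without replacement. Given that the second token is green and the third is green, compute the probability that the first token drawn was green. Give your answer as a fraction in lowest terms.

7/18

P(first=green and the second token is green and the third is green) = (9/20)·(8/19)·(7/18) = 7/95.
P(E) = Σ over first color = 11/95 + 7/95 = 18/95.
By Bayes, P(first=green | E) = 7/95 / 18/95 = 7/18 ≈ 0.3889.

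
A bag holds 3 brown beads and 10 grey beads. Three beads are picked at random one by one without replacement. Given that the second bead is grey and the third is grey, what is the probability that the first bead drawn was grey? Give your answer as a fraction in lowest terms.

P(first=grey and the second bead is grey and the third is grey) = (10/13)·(9/12)·(8/11) = 60/143.
P(E) = Σ over first color = 45/286 + 60/143 = 15/26.
By Bayes, P(first=grey | E) = 60/143 / 15/26 = 8/11 ≈ 0.7273.

8/11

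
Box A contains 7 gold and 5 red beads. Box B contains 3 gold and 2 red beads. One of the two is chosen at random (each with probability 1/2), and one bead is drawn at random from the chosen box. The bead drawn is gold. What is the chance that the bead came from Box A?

P(gold | Box A) = 7/12; P(gold | Box B) = 3/5.
P(gold) = 1/2·7/12 + 1/2·3/5 = 71/120.
By Bayes' rule, P(Box A | gold) = 7/24 / 71/120 = 35/71 ≈ 0.4930.

35/71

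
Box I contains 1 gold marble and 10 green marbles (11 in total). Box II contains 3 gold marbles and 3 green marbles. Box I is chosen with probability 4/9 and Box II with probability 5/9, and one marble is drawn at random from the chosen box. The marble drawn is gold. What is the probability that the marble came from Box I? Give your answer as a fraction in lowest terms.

8/63

P(gold | Box I) = 1/11; P(gold | Box II) = 1/2.
P(gold) = 4/9·1/11 + 5/9·1/2 = 7/22.
By Bayes' rule, P(Box I | gold) = 4/99 / 7/22 = 8/63 ≈ 0.1270.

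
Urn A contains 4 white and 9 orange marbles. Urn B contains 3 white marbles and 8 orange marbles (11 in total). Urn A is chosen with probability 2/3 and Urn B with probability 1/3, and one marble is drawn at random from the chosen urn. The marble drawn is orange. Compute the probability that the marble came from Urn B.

52/151

P(orange | Urn A) = 9/13; P(orange | Urn B) = 8/11.
P(orange) = 2/3·9/13 + 1/3·8/11 = 302/429.
By Bayes' rule, P(Urn B | orange) = 8/33 / 302/429 = 52/151 ≈ 0.3444.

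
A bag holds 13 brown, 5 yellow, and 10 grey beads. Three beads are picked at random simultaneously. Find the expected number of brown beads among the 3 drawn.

39/28

By linearity of expectation, E[X] = Σ P(draw i is brown); by symmetry each draw (even without replacement) has P(brown) = 13/28.
E[X] = 3 · 13/28 = 39/28 ≈ 1.3929.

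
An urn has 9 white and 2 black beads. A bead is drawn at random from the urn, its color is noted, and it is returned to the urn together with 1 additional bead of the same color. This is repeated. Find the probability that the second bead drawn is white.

9/11

Condition on the first draw. If first is white (prob 9/11), second-white has prob (10)/(12); if not (prob 2/11), it has prob 9/(12).
P = (9/11)·(10/12) + (2/11)·(9/12) = 9/11 ≈ 0.8182.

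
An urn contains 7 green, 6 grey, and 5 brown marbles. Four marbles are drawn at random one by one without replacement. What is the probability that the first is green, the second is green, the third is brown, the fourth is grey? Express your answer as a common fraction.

Multiply the conditional probability of each draw in order, without replacement, so each draw removes one from its color and from the total.
P = (7/18) · (6/17) · (5/16) · (6/15) = 7/408 ≈ 0.0172.

7/408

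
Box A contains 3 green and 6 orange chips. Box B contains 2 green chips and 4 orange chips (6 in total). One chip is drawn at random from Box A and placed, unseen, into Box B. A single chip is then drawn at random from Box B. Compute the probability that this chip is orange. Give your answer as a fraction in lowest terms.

2/3

Condition on how many of the transferred chips are orange (from Box A: 6 orange of 9; then Box B has 7 total).
  0 orange: C(6,0)C(3,1)/C(9,1) = 1/3; then P = 4/7
  1 orange: C(6,1)C(3,0)/C(9,1) = 2/3; then P = 5/7
P(orange from Box B) = 2/3 ≈ 0.6667.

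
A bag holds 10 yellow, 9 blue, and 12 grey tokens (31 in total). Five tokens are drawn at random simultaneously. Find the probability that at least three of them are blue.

Sum the hypergeometric tail for j = 3,…,5 blue tokens.
Favorable = C(9,3)·C(22,2) + C(9,4)·C(22,1) + C(9,5)·C(22,0) = 22302; total = C(31,5) = 169911.
P = 22302/169911 = 118/899 ≈ 0.1313.

118/899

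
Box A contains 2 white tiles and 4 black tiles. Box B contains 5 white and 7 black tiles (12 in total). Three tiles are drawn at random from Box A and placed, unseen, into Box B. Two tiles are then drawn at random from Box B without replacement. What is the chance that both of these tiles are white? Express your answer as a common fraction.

76/525

Condition on how many of the transferred tiles are white (from Box A: 2 white of 6; then Box B has 15 total).
  0 white: C(2,0)C(4,3)/C(6,3) = 1/5; then P = C(5,2)/C(15,2) = 2/21
  1 white: C(2,1)C(4,2)/C(6,3) = 3/5; then P = C(6,2)/C(15,2) = 1/7
  2 white: C(2,2)C(4,1)/C(6,3) = 1/5; then P = C(7,2)/C(15,2) = 1/5
P(both white) = 76/525 ≈ 0.1448.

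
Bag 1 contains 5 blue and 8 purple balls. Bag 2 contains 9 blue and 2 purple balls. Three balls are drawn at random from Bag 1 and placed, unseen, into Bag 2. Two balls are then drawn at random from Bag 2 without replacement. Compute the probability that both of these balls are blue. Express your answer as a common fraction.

Condition on how many of the transferred balls are blue (from Bag 1: 5 blue of 13; then Bag 2 has 14 total).
  0 blue: C(5,0)C(8,3)/C(13,3) = 28/143; then P = C(9,2)/C(14,2) = 36/91
  1 blue: C(5,1)C(8,2)/C(13,3) = 70/143; then P = C(10,2)/C(14,2) = 45/91
  2 blue: C(5,2)C(8,1)/C(13,3) = 40/143; then P = C(11,2)/C(14,2) = 55/91
  3 blue: C(5,3)C(8,0)/C(13,3) = 5/143; then P = C(12,2)/C(14,2) = 66/91
P(both blue) = 608/1183 ≈ 0.5139.

608/1183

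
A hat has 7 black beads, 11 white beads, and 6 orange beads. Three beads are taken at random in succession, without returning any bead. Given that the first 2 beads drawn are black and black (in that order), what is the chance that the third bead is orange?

After removing 2 black, the hat has 6 orange out of 22 remaining.
P(third is orange | given) = 6/22 = 3/11 ≈ 0.2727.

3/11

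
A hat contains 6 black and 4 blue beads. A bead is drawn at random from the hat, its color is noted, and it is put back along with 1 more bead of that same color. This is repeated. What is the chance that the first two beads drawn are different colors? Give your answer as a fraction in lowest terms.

24/55

Either black then blue, or blue then black; after the first draw the total is 11.
P = (6/10)·(4/11) + (4/10)·(6/11) = 24/55 ≈ 0.4364.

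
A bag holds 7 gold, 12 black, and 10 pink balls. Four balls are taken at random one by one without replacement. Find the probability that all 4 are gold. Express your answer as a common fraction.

5/3393

Unordered draws without replacement: count favorable combinations over C(29,4).
Favorable = C(7,4) · C(12,0) · C(10,0) = 35; total = C(29,4) = 23751.
P = 35/23751 = 5/3393 ≈ 0.0015.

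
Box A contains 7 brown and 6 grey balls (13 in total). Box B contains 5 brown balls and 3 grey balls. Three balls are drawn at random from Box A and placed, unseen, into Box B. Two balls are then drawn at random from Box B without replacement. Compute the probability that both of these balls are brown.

Condition on how many of the transferred balls are brown (from Box A: 7 brown of 13; then Box B has 11 total).
  0 brown: C(7,0)C(6,3)/C(13,3) = 10/143; then P = C(5,2)/C(11,2) = 2/11
  1 brown: C(7,1)C(6,2)/C(13,3) = 105/286; then P = C(6,2)/C(11,2) = 3/11
  2 brown: C(7,2)C(6,1)/C(13,3) = 63/143; then P = C(7,2)/C(11,2) = 21/55
  3 brown: C(7,3)C(6,0)/C(13,3) = 35/286; then P = C(8,2)/C(11,2) = 28/55
P(both brown) = 491/1430 ≈ 0.3434.

491/1430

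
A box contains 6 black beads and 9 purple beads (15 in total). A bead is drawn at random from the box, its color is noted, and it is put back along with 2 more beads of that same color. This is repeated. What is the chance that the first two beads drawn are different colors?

36/85

Either purple then black, or black then purple; after the first draw the total is 17.
P = (9/15)·(6/17) + (6/15)·(9/17) = 36/85 ≈ 0.4235.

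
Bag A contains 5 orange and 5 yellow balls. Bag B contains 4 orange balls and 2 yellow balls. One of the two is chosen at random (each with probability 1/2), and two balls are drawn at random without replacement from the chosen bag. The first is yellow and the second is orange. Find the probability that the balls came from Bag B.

24/49

P(E | Bag A) = 5/18; P(E | Bag B) = 4/15.
P(E) = 1/2·5/18 + 1/2·4/15 = 49/180.
By Bayes' rule, P(Bag B | E) = 2/15 / 49/180 = 24/49 ≈ 0.4898.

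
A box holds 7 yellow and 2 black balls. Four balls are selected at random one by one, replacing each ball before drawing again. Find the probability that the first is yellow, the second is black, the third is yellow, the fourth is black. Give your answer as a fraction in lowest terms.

Multiply the conditional probability of each draw in order, with replacement (the composition resets each draw).
P = (7/9) · (2/9) · (7/9) · (2/9) = 196/6561 ≈ 0.0299.

196/6561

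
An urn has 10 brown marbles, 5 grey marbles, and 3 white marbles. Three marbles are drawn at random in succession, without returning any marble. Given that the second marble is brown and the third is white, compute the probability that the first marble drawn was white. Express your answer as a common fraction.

P(first=white and the second marble is brown and the third is white) = (3/18)·(10/17)·(2/16) = 5/408.
P(E) = Σ over first color = 15/272 + 25/816 + 5/408 = 5/51.
By Bayes, P(first=white | E) = 5/408 / 5/51 = 1/8 ≈ 0.1250.

1/8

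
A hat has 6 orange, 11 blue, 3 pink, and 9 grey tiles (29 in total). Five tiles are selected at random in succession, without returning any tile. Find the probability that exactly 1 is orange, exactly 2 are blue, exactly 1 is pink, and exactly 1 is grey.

198/2639

Unordered draws without replacement: count favorable combinations over C(29,5).
Favorable = C(6,1) · C(11,2) · C(3,1) · C(9,1) = 8910; total = C(29,5) = 118755.
P = 8910/118755 = 198/2639 ≈ 0.0750.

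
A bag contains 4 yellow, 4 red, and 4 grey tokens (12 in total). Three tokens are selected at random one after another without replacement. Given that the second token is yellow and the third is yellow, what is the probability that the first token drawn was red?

P(first=red and the second token is yellow and the third is yellow) = (4/12)·(4/11)·(3/10) = 2/55.
P(E) = Σ over first color = 1/55 + 2/55 + 2/55 = 1/11.
By Bayes, P(first=red | E) = 2/55 / 1/11 = 2/5 ≈ 0.4000.

2/5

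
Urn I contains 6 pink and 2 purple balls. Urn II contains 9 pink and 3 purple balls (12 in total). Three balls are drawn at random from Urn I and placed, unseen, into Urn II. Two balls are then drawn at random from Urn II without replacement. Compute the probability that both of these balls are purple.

5/98

Condition on how many of the transferred balls are purple (from Urn I: 2 purple of 8; then Urn II has 15 total).
  0 purple: C(2,0)C(6,3)/C(8,3) = 5/14; then P = C(3,2)/C(15,2) = 1/35
  1 purple: C(2,1)C(6,2)/C(8,3) = 15/28; then P = C(4,2)/C(15,2) = 2/35
  2 purple: C(2,2)C(6,1)/C(8,3) = 3/28; then P = C(5,2)/C(15,2) = 2/21
P(both purple) = 5/98 ≈ 0.0510.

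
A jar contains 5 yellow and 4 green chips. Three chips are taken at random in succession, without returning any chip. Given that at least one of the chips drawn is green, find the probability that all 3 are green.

P(all 3 green) = C(4,3)/C(9,3) = 1/21; P(at least one green) = 1 − C(5,3)/C(9,3) = 37/42.
Since 'all 3 green' ⊆ 'at least one green', P(all 3 | at least one) = 1/21 / 37/42 = 2/37 ≈ 0.0541.

2/37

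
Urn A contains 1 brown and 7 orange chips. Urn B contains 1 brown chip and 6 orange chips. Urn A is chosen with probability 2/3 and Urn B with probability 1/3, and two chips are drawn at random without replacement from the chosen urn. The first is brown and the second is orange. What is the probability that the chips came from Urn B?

P(E | Urn A) = 1/8; P(E | Urn B) = 1/7.
P(E) = 2/3·1/8 + 1/3·1/7 = 11/84.
By Bayes' rule, P(Urn B | E) = 1/21 / 11/84 = 4/11 ≈ 0.3636.

4/11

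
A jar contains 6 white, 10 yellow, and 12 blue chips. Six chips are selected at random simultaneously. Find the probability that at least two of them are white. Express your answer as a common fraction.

6863/17940

Sum the hypergeometric tail for j = 2,…,6 white chips.
Favorable = C(6,2)·C(22,4) + C(6,3)·C(22,3) + C(6,4)·C(22,2) + C(6,5)·C(22,1) + C(6,6)·C(22,0) = 144123; total = C(28,6) = 376740.
P = 144123/376740 = 6863/17940 ≈ 0.3826.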